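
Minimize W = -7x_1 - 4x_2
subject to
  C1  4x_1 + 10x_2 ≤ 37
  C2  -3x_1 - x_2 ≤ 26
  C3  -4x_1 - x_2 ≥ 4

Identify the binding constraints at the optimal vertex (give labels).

Vertices and W = -7x_1 - 4x_2:
  (-297/26, 215/26) → W = 1219/26
  (-77/36, 41/9) → W = -13/4
  (22, -92) → W = 214

The minimum is at (-77/36, 41/9). Substituting into each constraint, equality holds for C1 and C3; the remaining constraints have slack.

C1 and C3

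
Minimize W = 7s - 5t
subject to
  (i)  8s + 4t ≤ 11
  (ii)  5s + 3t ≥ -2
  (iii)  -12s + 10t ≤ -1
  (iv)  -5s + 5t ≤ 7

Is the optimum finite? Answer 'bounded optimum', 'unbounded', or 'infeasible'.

Extreme points and W = 7s - 5t:
  (41/4, -71/4) → W = 321/2
  (57/64, 31/32) → W = 89/64
  (-17/86, -29/86) → W = 13/43
The feasible region has finitely many vertices and no improving ray; the minimum is 13/43 at (-17/86, -29/86).

bounded optimum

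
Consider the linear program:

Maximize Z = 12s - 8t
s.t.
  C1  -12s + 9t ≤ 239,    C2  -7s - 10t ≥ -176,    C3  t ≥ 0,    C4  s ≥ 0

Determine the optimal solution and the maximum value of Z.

Vertices and Z = 12s - 8t:
  (176/7, 0) → Z = 2112/7
  (0, 88/5) → Z = -704/5
  (0, 0) → Z = 0

s = 176/7, t = 0, maximum Z = 2112/7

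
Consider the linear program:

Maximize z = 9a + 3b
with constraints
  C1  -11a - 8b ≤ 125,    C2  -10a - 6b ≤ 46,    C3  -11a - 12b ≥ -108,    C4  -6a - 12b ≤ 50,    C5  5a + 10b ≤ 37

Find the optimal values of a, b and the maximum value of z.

Feasible corners and z = 9a + 3b:
  (-3, -8/3) → z = -35
  (-341/35, 60/7) → z = -2169/35
  (158/5, -599/30) → z = 449/2
  (318/25, -133/50) → z = 213/2

The optimum lies where -11a - 12b = -108 and -6a - 12b = 50.
Solving simultaneously gives a = 158/5, b = -599/30.

a = 158/5, b = -599/30, maximum z = 449/2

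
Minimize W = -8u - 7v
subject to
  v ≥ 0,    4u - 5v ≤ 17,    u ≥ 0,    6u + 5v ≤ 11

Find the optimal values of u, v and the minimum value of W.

u = 0, v = 11/5, minimum W = -77/5

Extreme points and W = -8u - 7v:
  (0, 0) → W = 0
  (11/6, 0) → W = -44/3
  (0, 11/5) → W = -77/5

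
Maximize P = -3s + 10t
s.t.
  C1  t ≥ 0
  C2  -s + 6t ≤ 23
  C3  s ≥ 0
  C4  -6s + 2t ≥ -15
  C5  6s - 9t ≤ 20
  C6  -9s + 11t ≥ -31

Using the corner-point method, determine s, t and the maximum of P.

s = 0, t = 23/6, maximum P = 115/3

Extreme points and P = -3s + 10t:
  (0, 0) → P = 0
  (5/2, 0) → P = -15/2
  (0, 23/6) → P = 115/3
  (4, 9/2) → P = 33

The binding constraints are -s + 6t = 23 and s = 0.
Solving simultaneously gives s = 0, t = 23/6.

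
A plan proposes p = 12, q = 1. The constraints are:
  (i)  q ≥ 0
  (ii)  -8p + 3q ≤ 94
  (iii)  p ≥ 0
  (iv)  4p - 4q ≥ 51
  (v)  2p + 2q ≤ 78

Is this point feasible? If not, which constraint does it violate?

not feasible — violates (iv)

Constraint (iv): 4p - 4q = 44, which is not ≥ 51. All other constraints are satisfied.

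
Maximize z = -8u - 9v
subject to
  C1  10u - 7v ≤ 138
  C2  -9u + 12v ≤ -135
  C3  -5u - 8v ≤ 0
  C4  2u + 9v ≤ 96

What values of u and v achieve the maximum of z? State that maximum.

u = 90/11, v = -225/44, maximum z = -855/44

Corner points and z = -8u - 9v:
  (237/19, -36/19) → z = -1572/19
  (48/5, -6) → z = -114/5
  (90/11, -225/44) → z = -855/44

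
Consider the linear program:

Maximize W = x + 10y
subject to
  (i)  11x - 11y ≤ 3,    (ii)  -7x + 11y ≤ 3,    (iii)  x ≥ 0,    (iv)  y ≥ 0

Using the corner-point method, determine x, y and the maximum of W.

Corner points and W = x + 10y:
  (3/2, 27/22) → W = 303/22
  (3/11, 0) → W = 3/11
  (0, 3/11) → W = 30/11
  (0, 0) → W = 0

x = 3/2, y = 27/22, maximum W = 303/22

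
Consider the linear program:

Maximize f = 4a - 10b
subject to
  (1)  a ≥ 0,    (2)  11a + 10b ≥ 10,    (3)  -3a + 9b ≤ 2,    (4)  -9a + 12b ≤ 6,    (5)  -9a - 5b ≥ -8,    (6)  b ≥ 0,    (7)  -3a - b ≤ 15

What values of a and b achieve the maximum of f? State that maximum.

Feasible corners and f = 4a - 10b:
  (70/129, 52/129) → f = -80/43
  (6/7, 2/35) → f = 20/7
  (31/48, 7/16) → f = -43/24

At the optimal vertex, 11a + 10b = 10 and -9a - 5b = -8.
Solving simultaneously gives a = 6/7, b = 2/35.

a = 6/7, b = 2/35, maximum f = 20/7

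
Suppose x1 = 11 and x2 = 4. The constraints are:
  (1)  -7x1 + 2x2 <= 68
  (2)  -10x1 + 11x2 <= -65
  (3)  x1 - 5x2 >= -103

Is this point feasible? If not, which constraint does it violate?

feasible

(1): -69 ≤ 68 ✓
(2): -66 ≤ -65 ✓
(3): -9 ≥ -103 ✓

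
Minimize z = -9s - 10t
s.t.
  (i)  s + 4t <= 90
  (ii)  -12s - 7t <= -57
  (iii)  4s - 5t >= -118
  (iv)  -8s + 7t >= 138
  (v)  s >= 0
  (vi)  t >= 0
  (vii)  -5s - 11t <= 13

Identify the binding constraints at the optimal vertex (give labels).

(i) and (iv)

Vertices and z = -9s - 10t:
  (2, 22) → z = -238
  (0, 45/2) → z = -225
  (0, 138/7) → z = -1380/7

The minimum is at (2, 22). Substituting into each constraint, equality holds for (i) and (iv); the remaining constraints have slack.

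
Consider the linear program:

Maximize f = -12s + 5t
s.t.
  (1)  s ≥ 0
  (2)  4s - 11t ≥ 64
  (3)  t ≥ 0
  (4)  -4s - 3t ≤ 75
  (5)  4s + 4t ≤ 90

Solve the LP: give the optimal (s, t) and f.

Extreme points and f = -12s + 5t:
  (16, 0) → f = -192
  (623/30, 26/15) → f = -3608/15
  (45/2, 0) → f = -270

The binding constraints are 4s - 11t = 64 and t = 0.
Solving simultaneously gives s = 16, t = 0.

s = 16, t = 0, maximum f = -192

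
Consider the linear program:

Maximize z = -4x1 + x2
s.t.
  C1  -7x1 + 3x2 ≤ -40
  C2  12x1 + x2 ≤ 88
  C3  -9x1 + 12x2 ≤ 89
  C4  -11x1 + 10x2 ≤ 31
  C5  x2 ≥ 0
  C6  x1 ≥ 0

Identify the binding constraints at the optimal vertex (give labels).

C1 and C5

Corner points and z = -4x1 + x2:
  (304/43, 136/43) → z = -1080/43
  (40/7, 0) → z = -160/7
  (22/3, 0) → z = -88/3

The maximum is at (40/7, 0). Substituting into each constraint, equality holds for C1 and C5; the remaining constraints have slack.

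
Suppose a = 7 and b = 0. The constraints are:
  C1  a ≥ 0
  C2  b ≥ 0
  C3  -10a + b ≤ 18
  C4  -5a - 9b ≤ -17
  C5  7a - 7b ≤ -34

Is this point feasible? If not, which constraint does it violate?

Constraint C5: 7a - 7b = 49, which is not ≤ -34. All other constraints are satisfied.

not feasible — violates C5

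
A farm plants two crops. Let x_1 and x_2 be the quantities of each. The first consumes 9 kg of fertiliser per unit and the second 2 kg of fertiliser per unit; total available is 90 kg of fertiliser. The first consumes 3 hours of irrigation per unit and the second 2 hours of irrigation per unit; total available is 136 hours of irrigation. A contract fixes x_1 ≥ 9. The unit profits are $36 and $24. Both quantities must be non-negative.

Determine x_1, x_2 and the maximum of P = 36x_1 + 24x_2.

Corner points and P = 36x_1 + 24x_2:
  (10, 0) → P = 360
  (9, 0) → P = 324
  (9, 9/2) → P = 432

The optimum lies where 9x_1 + 2x_2 = 90 and x_1 = 9.
Solving simultaneously gives x_1 = 9, x_2 = 9/2.

x_1 = 9, x_2 = 9/2, maximum P = 432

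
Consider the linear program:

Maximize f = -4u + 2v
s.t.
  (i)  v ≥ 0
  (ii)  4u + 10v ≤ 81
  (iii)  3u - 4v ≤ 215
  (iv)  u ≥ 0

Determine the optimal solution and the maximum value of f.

u = 0, v = 81/10, maximum f = 81/5

Vertices and f = -4u + 2v:
  (81/4, 0) → f = -81
  (0, 0) → f = 0
  (0, 81/10) → f = 81/5

At the optimal vertex, 4u + 10v = 81 and u = 0.
Solving simultaneously gives u = 0, v = 81/10.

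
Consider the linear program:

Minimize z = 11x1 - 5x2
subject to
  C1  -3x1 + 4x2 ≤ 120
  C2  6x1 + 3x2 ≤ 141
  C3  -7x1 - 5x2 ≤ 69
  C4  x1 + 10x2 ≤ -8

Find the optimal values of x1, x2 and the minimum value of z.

Vertices and z = 11x1 - 5x2:
  (304/3, -467/3) → z = 1893
  (478/19, -63/19) → z = 5573/19
  (-10, 1/5) → z = -111

The optimum lies where -7x1 - 5x2 = 69 and x1 + 10x2 = -8.
Solving simultaneously gives x1 = -10, x2 = 1/5.

x1 = -10, x2 = 1/5, minimum z = -111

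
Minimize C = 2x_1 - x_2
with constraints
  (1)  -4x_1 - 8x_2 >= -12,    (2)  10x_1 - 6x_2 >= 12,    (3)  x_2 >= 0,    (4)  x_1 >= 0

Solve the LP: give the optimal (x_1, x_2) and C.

x_1 = 6/5, x_2 = 0, minimum C = 12/5

Feasible corners and C = 2x_1 - x_2:
  (21/13, 9/13) → C = 33/13
  (3, 0) → C = 6
  (6/5, 0) → C = 12/5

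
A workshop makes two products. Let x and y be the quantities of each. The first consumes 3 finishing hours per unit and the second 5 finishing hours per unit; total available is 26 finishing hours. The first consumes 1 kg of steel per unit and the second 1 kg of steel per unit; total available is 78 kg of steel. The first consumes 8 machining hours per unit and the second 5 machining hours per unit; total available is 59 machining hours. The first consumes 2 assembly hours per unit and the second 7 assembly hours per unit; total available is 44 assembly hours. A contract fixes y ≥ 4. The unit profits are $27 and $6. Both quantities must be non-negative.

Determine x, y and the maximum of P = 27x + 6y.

x = 2, y = 4, maximum P = 78

Vertices and P = 27x + 6y:
  (0, 26/5) → P = 156/5
  (0, 4) → P = 24
  (2, 4) → P = 78

The binding constraints are 3x + 5y = 26 and y = 4.
Solving simultaneously gives x = 2, y = 4.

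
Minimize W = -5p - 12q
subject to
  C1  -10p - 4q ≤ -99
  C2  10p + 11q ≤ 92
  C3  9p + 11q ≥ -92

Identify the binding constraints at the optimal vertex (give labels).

Feasible corners and W = -5p - 12q:
  (103/10, -1) → W = -79/2
  (1457/74, -1811/74) → W = 14447/74
  (184, -1748/11) → W = 10856/11

The minimum is at (103/10, -1). Substituting into each constraint, equality holds for C1 and C2; the remaining constraints have slack.

C1 and C2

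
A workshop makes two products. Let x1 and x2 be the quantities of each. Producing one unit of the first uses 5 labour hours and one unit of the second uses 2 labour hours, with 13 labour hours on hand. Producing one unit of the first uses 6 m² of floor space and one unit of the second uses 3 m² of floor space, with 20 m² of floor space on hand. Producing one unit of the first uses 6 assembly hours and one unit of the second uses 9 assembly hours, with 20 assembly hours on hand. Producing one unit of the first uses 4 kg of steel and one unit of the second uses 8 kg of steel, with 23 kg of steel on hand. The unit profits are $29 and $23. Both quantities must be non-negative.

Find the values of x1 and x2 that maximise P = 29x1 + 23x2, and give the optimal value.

x1 = 7/3, x2 = 2/3, maximum P = 83

Vertices and P = 29x1 + 23x2:
  (0, 0) → P = 0
  (0, 20/9) → P = 460/9
  (13/5, 0) → P = 377/5
  (7/3, 2/3) → P = 83

The binding constraints are 5x1 + 2x2 = 13 and 6x1 + 9x2 = 20.
Solving simultaneously gives x1 = 7/3, x2 = 2/3.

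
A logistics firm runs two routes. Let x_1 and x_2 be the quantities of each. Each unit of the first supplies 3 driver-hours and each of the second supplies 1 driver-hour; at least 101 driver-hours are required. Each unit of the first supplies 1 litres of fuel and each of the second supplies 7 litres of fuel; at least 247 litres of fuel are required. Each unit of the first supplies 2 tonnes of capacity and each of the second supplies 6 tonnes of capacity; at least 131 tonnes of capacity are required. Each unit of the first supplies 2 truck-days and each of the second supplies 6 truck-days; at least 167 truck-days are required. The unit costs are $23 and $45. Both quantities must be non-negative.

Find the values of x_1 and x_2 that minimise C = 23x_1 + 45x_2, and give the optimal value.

Extreme points and C = 23x_1 + 45x_2:
  (0, 101) → C = 4545
  (247, 0) → C = 5681
  (23, 32) → C = 1969
The feasible region is unbounded (it extends along (0, 1), (1, 0)), but C strictly increases along every unbounded feasible direction, so there is no improving ray and the minimum is attained at a vertex.

At the optimal vertex, 3x_1 + x_2 = 101 and x_1 + 7x_2 = 247.
Solving simultaneously gives x_1 = 23, x_2 = 32.

x_1 = 23, x_2 = 32, minimum C = 1969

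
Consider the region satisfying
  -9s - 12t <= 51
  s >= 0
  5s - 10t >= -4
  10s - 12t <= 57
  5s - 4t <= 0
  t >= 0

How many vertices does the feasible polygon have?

3

Intersecting each pair of boundary lines and keeping only the points that satisfy every inequality leaves:
  (0, 2/5)
  (0, 0)
  (8/15, 2/3)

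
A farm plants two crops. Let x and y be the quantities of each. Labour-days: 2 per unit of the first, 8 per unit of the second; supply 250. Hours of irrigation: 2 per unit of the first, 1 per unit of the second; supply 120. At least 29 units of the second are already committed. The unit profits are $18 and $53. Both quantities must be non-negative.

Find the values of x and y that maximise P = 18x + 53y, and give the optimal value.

x = 9, y = 29, maximum P = 1699

Vertices and P = 18x + 53y:
  (0, 125/4) → P = 6625/4
  (0, 29) → P = 1537
  (9, 29) → P = 1699

The binding constraints are 2x + 8y = 250 and y = 29.
Solving simultaneously gives x = 9, y = 29.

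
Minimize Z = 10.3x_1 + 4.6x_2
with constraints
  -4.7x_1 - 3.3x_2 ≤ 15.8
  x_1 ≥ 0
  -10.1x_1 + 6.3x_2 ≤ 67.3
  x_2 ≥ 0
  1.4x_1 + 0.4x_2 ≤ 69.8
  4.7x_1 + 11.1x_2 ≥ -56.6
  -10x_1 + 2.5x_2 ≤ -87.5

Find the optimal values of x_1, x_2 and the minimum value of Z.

Feasible corners and Z = 10.3x_1 + 4.6x_2:
  (20641/643, 39960/643) → Z = 3964183/6430
  (2878/151, 6227/151) → Z = 291438/755
  (349/7, 0) → Z = 35947/70
  (35/4, 0) → Z = 721/8

At the optimal vertex, x_2 = 0 and -10x_1 + 2.5x_2 = -87.5.
Solving simultaneously gives x_1 = 35/4, x_2 = 0.

x_1 = 8.75, x_2 = 0, minimum Z = 90.125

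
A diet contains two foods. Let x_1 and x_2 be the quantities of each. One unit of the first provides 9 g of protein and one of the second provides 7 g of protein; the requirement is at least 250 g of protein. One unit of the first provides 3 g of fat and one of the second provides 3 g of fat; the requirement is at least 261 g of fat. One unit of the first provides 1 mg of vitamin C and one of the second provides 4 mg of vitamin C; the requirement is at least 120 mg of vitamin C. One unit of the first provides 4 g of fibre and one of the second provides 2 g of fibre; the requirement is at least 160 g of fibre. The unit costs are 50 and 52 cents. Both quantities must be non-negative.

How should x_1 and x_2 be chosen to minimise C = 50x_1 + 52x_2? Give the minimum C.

x_1 = 76, x_2 = 11, minimum C = 4372

Extreme points and C = 50x_1 + 52x_2:
  (0, 87) → C = 4524
  (120, 0) → C = 6000
  (76, 11) → C = 4372
The feasible region is unbounded (it extends along (0, 1), (1, 0)), but C strictly increases along every unbounded feasible direction, so there is no improving ray and the minimum is attained at a vertex.

At the optimal vertex, 3x_1 + 3x_2 = 261 and x_1 + 4x_2 = 120.
Solving simultaneously gives x_1 = 76, x_2 = 11.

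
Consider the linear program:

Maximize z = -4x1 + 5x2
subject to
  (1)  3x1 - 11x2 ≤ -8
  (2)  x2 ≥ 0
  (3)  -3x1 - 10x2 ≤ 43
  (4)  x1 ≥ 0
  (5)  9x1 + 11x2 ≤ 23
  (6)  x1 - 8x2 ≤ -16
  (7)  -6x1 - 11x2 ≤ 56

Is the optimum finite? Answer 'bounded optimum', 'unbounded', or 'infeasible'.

bounded optimum

Vertices and z = -4x1 + 5x2:
  (0, 23/11) → z = 115/11
  (0, 2) → z = 10
  (8/83, 167/83) → z = 803/83
The feasible region has finitely many vertices and no improving ray; the maximum is 115/11 at (0, 23/11).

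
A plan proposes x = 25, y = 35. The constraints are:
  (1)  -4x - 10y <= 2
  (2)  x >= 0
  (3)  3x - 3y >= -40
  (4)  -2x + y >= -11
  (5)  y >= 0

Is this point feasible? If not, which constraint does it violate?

not feasible — violates (4)

Constraint (4): -2x + y = -15, which is not ≥ -11. All other constraints are satisfied.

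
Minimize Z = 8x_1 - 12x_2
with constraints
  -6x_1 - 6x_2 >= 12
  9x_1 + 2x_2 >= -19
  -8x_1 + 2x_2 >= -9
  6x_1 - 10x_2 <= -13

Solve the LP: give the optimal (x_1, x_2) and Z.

x_1 = -15/7, x_2 = 1/7, minimum Z = -132/7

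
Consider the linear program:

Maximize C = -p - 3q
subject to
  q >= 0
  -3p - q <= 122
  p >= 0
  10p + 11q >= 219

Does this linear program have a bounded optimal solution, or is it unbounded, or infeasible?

bounded optimum

Corner points and C = -p - 3q:
  (219/10, 0) → C = -219/10
  (0, 219/11) → C = -657/11
The feasible region has finitely many vertices and no improving ray; the maximum is -219/10 at (219/10, 0).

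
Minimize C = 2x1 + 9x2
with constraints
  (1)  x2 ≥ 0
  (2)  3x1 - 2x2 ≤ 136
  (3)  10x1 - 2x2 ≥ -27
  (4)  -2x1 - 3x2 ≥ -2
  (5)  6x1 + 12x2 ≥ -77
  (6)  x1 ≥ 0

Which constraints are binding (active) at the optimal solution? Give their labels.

Extreme points and C = 2x1 + 9x2:
  (1, 0) → C = 2
  (0, 0) → C = 0
  (0, 2/3) → C = 6

The minimum is at (0, 0). Substituting into each constraint, equality holds for (1) and (6); the remaining constraints have slack.

(1) and (6)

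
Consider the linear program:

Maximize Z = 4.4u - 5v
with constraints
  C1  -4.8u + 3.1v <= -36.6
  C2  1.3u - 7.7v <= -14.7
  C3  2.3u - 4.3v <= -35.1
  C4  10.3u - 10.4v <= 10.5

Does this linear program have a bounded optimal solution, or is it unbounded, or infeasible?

bounded optimum

Corner points and Z = 4.4u - 5v:
  (26619/1351, 25266/1351) → Z = -6576/965
  (13673/679, 12856/679) → Z = -2942/485
The feasible region has finitely many vertices and no improving ray; the maximum is -2942/485 at (13673/679, 12856/679).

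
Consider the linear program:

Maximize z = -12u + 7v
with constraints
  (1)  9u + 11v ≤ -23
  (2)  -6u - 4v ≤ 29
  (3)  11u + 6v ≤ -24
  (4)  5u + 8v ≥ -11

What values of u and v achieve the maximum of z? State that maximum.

u = -227/30, v = 41/10, maximum z = 239/2

Extreme points and z = -12u + 7v:
  (-227/30, 41/10) → z = 239/2
  (-63/17, 16/17) → z = 868/17
  (-47/7, 79/28) → z = 2809/28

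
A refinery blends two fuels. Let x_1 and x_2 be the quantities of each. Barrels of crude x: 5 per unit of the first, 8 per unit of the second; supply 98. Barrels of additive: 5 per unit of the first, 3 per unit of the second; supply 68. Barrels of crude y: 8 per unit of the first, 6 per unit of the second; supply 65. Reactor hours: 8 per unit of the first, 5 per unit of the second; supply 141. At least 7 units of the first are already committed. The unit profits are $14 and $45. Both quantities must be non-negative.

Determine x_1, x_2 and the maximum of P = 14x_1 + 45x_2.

Corner points and P = 14x_1 + 45x_2:
  (65/8, 0) → P = 455/4
  (7, 0) → P = 98
  (7, 3/2) → P = 331/2

The optimum lies where 8x_1 + 6x_2 = 65 and x_1 = 7.
Solving simultaneously gives x_1 = 7, x_2 = 3/2.

x_1 = 7, x_2 = 3/2, maximum P = 331/2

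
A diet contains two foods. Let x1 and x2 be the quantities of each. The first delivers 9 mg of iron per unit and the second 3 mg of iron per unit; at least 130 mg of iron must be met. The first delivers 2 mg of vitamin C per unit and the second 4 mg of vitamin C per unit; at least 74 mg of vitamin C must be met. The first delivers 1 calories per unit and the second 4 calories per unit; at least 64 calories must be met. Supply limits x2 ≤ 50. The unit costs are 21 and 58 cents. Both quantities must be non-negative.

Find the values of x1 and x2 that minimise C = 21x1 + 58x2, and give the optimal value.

Extreme points and C = 21x1 + 58x2:
  (0, 130/3) → C = 7540/3
  (0, 50) → C = 2900
  (64, 0) → C = 1344
  (149/15, 203/15) → C = 14903/15
  (10, 27/2) → C = 993
The feasible region is unbounded (it extends along (1, 0)), but C strictly increases along every unbounded feasible direction, so there is no improving ray and the minimum is attained at a vertex.

At the optimal vertex, 2x1 + 4x2 = 74 and x1 + 4x2 = 64.
Solving simultaneously gives x1 = 10, x2 = 27/2.

x1 = 10, x2 = 27/2, minimum C = 993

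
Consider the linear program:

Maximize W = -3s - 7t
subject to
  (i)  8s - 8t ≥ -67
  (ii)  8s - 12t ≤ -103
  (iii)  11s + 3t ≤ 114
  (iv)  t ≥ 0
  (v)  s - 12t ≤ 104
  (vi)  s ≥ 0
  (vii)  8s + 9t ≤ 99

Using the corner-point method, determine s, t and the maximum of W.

s = 5/8, t = 9, maximum W = -519/8

Corner points and W = -3s - 7t:
  (5/8, 9) → W = -519/8
  (189/136, 166/17) → W = -9863/136
  (87/56, 202/21) → W = -12095/168

At the optimal vertex, 8s - 8t = -67 and 8s - 12t = -103.
Solving simultaneously gives s = 5/8, t = 9.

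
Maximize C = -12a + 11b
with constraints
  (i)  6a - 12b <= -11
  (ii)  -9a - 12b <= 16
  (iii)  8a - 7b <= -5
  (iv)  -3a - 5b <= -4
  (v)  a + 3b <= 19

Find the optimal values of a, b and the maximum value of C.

a = -92/5, b = 187/15, maximum C = 5369/15

Vertices and C = -12a + 11b:
  (17/54, 29/27) → C = 217/27
  (-7/66, 19/22) → C = 237/22
  (-128/9, 28/3) → C = 820/3
  (-92/5, 187/15) → C = 5369/15
  (118/31, 157/31) → C = 311/31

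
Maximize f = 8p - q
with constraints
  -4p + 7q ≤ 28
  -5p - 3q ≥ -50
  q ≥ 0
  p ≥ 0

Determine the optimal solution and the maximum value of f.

Feasible corners and f = 8p - q:
  (266/47, 340/47) → f = 1788/47
  (0, 4) → f = -4
  (10, 0) → f = 80
  (0, 0) → f = 0

At the optimal vertex, -5p - 3q = -50 and q = 0.
Solving simultaneously gives p = 10, q = 0.

p = 10, q = 0, maximum f = 80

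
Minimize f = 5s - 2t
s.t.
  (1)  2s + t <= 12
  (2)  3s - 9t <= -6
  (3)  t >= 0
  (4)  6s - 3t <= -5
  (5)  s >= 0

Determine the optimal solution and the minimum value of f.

Vertices and f = 5s - 2t:
  (31/12, 41/6) → f = -3/4
  (0, 12) → f = -24
  (0, 5/3) → f = -10/3

s = 0, t = 12, minimum f = -24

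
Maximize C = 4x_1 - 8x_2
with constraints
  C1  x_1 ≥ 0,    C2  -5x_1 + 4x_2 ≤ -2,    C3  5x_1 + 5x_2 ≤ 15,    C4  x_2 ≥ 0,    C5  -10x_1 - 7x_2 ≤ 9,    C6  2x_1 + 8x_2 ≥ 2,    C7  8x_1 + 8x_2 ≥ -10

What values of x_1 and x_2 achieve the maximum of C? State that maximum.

x_1 = 3, x_2 = 0, maximum C = 12

Extreme points and C = 4x_1 - 8x_2:
  (14/9, 13/9) → C = -16/3
  (1/2, 1/8) → C = 1
  (3, 0) → C = 12
  (1, 0) → C = 4

The optimum lies where 5x_1 + 5x_2 = 15 and x_2 = 0.
Solving simultaneously gives x_1 = 3, x_2 = 0.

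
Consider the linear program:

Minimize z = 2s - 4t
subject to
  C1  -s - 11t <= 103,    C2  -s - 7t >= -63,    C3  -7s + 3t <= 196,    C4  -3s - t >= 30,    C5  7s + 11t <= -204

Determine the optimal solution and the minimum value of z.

s = -1384/49, t = -4/7, minimum z = -2656/49

Feasible corners and z = 2s - 4t:
  (-493/16, -105/16) → z = -283/8
  (-101/6, -47/6) → z = -7/3
  (-1384/49, -4/7) → z = -2656/49

The optimum lies where -7s + 3t = 196 and 7s + 11t = -204.
Solving simultaneously gives s = -1384/49, t = -4/7.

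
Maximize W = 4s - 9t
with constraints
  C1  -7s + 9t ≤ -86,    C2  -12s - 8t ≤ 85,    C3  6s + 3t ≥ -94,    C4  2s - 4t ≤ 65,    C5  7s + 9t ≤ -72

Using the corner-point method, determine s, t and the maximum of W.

Vertices and W = 4s - 9t:
  (-77/164, -1627/164) → W = 14335/164
  (1, -79/9) → W = 83
  (45/16, -475/32) → W = 4635/32
  (297/46, -599/46) → W = 6579/46

The optimum lies where -12s - 8t = 85 and 2s - 4t = 65.
Solving simultaneously gives s = 45/16, t = -475/32.

s = 45/16, t = -475/32, maximum W = 4635/32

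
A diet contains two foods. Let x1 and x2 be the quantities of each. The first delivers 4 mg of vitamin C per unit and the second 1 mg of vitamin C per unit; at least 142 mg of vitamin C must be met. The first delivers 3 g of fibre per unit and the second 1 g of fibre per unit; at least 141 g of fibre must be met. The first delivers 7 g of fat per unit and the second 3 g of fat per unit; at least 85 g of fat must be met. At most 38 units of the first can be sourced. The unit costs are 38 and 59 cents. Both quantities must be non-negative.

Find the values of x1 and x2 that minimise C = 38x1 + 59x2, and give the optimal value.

x1 = 38, x2 = 27, minimum C = 3037

The feasible region is unbounded (it extends along (0, 1)), but C strictly increases along every unbounded feasible direction, so there is no improving ray and the minimum is attained at a vertex.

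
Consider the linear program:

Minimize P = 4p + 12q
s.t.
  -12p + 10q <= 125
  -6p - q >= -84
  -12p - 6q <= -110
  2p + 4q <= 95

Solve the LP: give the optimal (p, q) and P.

Extreme points and P = 4p + 12q:
  (175/96, 235/16) → P = 4405/24
  (225/34, 695/34) → P = 4620/17
  (197/12, -29/2) → P = -325/3
  (241/22, 201/11) → P = 2894/11

p = 197/12, q = -29/2, minimum P = -325/3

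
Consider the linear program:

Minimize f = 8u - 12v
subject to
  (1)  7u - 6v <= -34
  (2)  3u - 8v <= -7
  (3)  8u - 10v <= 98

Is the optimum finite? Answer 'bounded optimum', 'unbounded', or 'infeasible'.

unbounded

From the feasible point (-115/19, -53/38), moving in the direction (-8, -3) keeps every constraint satisfied while f decreases without bound.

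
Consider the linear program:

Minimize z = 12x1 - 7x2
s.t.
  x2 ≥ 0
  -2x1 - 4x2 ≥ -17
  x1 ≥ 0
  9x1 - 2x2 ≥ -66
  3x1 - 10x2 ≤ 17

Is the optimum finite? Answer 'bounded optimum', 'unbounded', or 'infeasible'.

Vertices and z = 12x1 - 7x2:
  (0, 0) → z = 0
  (17/3, 0) → z = 68
  (0, 17/4) → z = -119/4
  (119/16, 17/32) → z = 2737/32
The feasible region has finitely many vertices and no improving ray; the minimum is -119/4 at (0, 17/4).

bounded optimum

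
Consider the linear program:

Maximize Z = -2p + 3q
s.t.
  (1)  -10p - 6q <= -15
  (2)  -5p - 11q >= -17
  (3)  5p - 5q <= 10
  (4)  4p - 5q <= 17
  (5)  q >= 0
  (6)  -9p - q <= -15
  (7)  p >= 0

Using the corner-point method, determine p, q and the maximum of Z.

p = 74/47, q = 39/47, maximum Z = -31/47

Feasible corners and Z = -2p + 3q:
  (39/16, 7/16) → Z = -57/16
  (74/47, 39/47) → Z = -31/47
  (2, 0) → Z = -4
  (5/3, 0) → Z = -10/3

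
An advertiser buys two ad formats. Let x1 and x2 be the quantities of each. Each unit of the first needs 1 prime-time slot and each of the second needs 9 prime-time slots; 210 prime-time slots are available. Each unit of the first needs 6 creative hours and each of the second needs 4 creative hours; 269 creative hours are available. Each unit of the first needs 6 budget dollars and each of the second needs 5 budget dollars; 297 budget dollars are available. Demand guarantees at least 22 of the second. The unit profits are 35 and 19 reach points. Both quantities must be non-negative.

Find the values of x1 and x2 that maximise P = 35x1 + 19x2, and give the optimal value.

Feasible corners and P = 35x1 + 19x2:
  (0, 70/3) → P = 1330/3
  (0, 22) → P = 418
  (12, 22) → P = 838

The optimum lies where x1 + 9x2 = 210 and x2 = 22.
Solving simultaneously gives x1 = 12, x2 = 22.

x1 = 12, x2 = 22, maximum P = 838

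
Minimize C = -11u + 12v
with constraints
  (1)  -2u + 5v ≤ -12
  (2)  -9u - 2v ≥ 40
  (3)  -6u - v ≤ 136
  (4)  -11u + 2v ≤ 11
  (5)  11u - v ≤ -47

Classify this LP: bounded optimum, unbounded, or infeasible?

Extreme points and C = -11u + 12v:
  (-283/23, -1430/23) → C = -14047/23
  (-183/17, -1214/17) → C = -12555/17
  (-83/11, -36) → C = -349
The feasible region has finitely many vertices and no improving ray; the minimum is -12555/17 at (-183/17, -1214/17).

bounded optimum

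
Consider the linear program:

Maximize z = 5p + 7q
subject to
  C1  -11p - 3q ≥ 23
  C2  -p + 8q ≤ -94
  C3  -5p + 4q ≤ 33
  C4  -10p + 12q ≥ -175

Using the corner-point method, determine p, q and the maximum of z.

Feasible corners and z = 5p + 7q:
  (14/13, -151/13) → z = -987/13
  (83/54, -2155/162) → z = -6920/81
  (-160/9, -503/36) → z = -6721/36
  (-274/5, -241/4) → z = -2783/4

The binding constraints are -11p - 3q = 23 and -p + 8q = -94.
Solving simultaneously gives p = 14/13, q = -151/13.

p = 14/13, q = -151/13, maximum z = -987/13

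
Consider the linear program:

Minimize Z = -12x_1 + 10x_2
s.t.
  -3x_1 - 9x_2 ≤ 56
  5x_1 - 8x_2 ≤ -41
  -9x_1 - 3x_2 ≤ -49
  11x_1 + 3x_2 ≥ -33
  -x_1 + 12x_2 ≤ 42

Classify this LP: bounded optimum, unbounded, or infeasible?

infeasible

The boundaries -3x_1 - 9x_2 = 56 and -9x_1 - 3x_2 = -49 meet at (203/24, -217/24), but that point violates 5x_1 - 8x_2 ≤ -41. Every candidate vertex is excluded by some other constraint, so the feasible region is empty.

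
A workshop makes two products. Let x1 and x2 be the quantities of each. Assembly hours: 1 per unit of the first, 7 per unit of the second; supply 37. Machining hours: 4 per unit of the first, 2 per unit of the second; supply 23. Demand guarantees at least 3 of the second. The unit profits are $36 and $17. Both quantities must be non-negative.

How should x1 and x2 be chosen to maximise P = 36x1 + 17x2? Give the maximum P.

x1 = 17/4, x2 = 3, maximum P = 204

At the optimal vertex, 4x1 + 2x2 = 23 and x2 = 3.
Solving simultaneously gives x1 = 17/4, x2 = 3.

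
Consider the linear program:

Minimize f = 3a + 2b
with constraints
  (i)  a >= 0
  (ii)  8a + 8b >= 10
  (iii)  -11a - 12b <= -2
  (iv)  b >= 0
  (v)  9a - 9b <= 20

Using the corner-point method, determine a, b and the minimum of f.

The feasible region is unbounded (it extends along (0, 1), (1, 1)), but f strictly increases along every unbounded feasible direction, so there is no improving ray and the minimum is attained at a vertex.

The binding constraints are a = 0 and 8a + 8b = 10.
Solving simultaneously gives a = 0, b = 5/4.

a = 0, b = 5/4, minimum f = 5/2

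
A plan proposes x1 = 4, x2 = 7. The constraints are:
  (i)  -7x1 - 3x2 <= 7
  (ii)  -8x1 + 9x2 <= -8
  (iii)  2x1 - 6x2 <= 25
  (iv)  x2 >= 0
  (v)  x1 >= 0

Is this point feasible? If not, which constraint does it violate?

not feasible — violates (ii)

Constraint (ii): -8x1 + 9x2 = 31, which is not ≤ -8. All other constraints are satisfied.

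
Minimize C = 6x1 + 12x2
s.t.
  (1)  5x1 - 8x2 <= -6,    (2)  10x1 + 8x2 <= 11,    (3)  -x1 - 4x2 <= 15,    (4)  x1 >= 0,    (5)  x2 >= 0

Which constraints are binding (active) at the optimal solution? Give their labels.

(1) and (4)

Extreme points and C = 6x1 + 12x2:
  (1/3, 23/24) → C = 27/2
  (0, 3/4) → C = 9
  (0, 11/8) → C = 33/2

The minimum is at (0, 3/4). Substituting into each constraint, equality holds for (1) and (4); the remaining constraints have slack.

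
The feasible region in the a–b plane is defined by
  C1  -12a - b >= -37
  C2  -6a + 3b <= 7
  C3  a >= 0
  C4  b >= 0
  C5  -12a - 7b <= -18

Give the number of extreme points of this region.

Of the 10 pairwise boundary intersections, those satisfying every inequality are:
  (52/21, 51/7)
  (37/12, 0)
  (5/78, 32/13)
  (3/2, 0)

4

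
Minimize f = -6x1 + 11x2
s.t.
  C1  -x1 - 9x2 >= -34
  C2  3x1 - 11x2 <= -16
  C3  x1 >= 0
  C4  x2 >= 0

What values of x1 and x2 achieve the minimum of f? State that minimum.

Feasible corners and f = -6x1 + 11x2:
  (115/19, 59/19) → f = -41/19
  (0, 34/9) → f = 374/9
  (0, 16/11) → f = 16

At the optimal vertex, -x1 - 9x2 = -34 and 3x1 - 11x2 = -16.
Solving simultaneously gives x1 = 115/19, x2 = 59/19.

x1 = 115/19, x2 = 59/19, minimum f = -41/19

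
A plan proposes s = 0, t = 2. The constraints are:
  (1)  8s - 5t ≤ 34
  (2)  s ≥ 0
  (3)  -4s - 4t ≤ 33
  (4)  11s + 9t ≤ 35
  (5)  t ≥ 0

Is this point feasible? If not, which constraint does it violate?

feasible

(1): -10 ≤ 34 ✓
(2): 0 ≥ 0 ✓
(3): -8 ≤ 33 ✓
(4): 18 ≤ 35 ✓
(5): 2 ≥ 0 ✓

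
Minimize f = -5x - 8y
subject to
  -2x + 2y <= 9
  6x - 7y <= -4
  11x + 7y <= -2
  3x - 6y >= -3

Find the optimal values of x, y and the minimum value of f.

Corner points and f = -5x - 8y:
  (-55/2, -23) → f = 643/2
  (-8, -7/2) → f = 68
  (-6/17, 32/119) → f = -46/119
  (-11/29, 9/29) → f = -17/29

x = -11/29, y = 9/29, minimum f = -17/29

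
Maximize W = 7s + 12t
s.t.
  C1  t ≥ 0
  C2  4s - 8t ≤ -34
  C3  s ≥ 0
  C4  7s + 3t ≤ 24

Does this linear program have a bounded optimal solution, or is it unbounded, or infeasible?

Extreme points and W = 7s + 12t:
  (0, 17/4) → W = 51
  (45/34, 167/34) → W = 2319/34
  (0, 8) → W = 96
The feasible region has finitely many vertices and no improving ray; the maximum is 96 at (0, 8).

bounded optimum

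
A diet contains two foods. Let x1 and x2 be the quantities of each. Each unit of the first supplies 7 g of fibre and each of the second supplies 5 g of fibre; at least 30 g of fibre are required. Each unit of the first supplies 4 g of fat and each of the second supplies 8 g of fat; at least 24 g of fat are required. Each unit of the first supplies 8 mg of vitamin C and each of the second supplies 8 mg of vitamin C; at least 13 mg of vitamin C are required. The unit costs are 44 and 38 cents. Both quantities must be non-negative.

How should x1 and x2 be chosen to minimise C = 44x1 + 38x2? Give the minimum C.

x1 = 10/3, x2 = 4/3, minimum C = 592/3

Vertices and C = 44x1 + 38x2:
  (0, 6) → C = 228
  (6, 0) → C = 264
  (10/3, 4/3) → C = 592/3
The feasible region is unbounded (it extends along (0, 1), (1, 0)), but C strictly increases along every unbounded feasible direction, so there is no improving ray and the minimum is attained at a vertex.

At the optimal vertex, 7x1 + 5x2 = 30 and 4x1 + 8x2 = 24.
Solving simultaneously gives x1 = 10/3, x2 = 4/3.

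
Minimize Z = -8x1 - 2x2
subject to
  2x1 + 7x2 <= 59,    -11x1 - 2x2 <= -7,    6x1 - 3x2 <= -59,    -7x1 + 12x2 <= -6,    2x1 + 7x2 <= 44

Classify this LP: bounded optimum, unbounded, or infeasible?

The boundaries -11x1 - 2x2 = -7 and -7x1 + 12x2 = -6 meet at (48/73, -17/146), but that point violates 6x1 - 3x2 ≤ -59. Every candidate vertex is excluded by some other constraint, so the feasible region is empty.

infeasible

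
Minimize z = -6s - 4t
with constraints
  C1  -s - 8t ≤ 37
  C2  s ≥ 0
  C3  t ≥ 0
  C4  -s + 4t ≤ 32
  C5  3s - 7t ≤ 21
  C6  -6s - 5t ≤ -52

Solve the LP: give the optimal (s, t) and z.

Vertices and z = -6s - 4t:
  (308/5, 117/5) → z = -2316/5
  (48/29, 244/29) → z = -1264/29
  (469/57, 10/19) → z = -978/19

s = 308/5, t = 117/5, minimum z = -2316/5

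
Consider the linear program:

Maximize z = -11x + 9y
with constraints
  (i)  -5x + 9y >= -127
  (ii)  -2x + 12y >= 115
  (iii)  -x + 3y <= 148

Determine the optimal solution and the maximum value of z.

Corner points and z = -11x + 9y:
  (853/14, 829/42) → z = -3448/7
  (571/2, 289/2) → z = -1840
  (-477/2, -181/6) → z = 2352

The optimum lies where -2x + 12y = 115 and -x + 3y = 148.
Solving simultaneously gives x = -477/2, y = -181/6.

x = -477/2, y = -181/6, maximum z = 2352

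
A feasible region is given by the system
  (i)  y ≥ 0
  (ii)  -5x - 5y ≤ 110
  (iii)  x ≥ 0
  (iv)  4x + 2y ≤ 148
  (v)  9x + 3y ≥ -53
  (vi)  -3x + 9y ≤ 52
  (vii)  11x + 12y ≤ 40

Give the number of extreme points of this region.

3

The feasible vertices (each the meet of two boundaries and inside every other half-plane) are:
  (0, 0)
  (40/11, 0)
  (0, 10/3)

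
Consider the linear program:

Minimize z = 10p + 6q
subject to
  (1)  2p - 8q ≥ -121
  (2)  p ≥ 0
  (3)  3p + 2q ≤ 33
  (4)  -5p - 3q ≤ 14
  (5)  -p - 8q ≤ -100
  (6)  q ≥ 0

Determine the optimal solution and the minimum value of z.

Vertices and z = 10p + 6q:
  (0, 121/8) → z = 363/4
  (11/14, 429/28) → z = 1397/14
  (0, 25/2) → z = 75
  (32/11, 267/22) → z = 1121/11

p = 0, q = 25/2, minimum z = 75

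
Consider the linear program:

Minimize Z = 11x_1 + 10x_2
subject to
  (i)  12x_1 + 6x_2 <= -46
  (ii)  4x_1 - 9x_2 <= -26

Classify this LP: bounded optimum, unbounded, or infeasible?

unbounded

From the feasible point (-95/22, 32/33), moving in the direction (-9, -4) keeps every constraint satisfied while Z decreases without bound.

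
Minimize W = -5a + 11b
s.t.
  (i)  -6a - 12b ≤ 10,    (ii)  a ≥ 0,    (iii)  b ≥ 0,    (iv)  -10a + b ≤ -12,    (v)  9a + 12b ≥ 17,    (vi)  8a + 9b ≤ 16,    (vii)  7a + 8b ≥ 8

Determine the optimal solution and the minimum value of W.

a = 2, b = 0, minimum W = -10

At the optimal vertex, b = 0 and 8a + 9b = 16.
Solving simultaneously gives a = 2, b = 0.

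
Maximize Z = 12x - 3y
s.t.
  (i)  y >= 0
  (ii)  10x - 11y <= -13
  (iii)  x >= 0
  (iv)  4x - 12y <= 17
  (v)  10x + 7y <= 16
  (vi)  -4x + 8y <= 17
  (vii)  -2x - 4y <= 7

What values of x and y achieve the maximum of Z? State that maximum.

x = 17/36, y = 29/18, maximum Z = 5/6

Extreme points and Z = 12x - 3y:
  (0, 13/11) → Z = -39/11
  (17/36, 29/18) → Z = 5/6
  (0, 17/8) → Z = -51/8
  (1/12, 13/6) → Z = -11/2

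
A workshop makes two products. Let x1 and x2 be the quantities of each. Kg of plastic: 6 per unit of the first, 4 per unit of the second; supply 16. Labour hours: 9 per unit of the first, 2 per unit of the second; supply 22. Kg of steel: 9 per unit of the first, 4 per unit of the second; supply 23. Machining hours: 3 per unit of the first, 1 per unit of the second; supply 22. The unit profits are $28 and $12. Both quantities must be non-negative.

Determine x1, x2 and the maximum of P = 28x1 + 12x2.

x1 = 7/3, x2 = 1/2, maximum P = 214/3

Feasible corners and P = 28x1 + 12x2:
  (0, 0) → P = 0
  (0, 4) → P = 48
  (22/9, 0) → P = 616/9
  (7/3, 1/2) → P = 214/3

The binding constraints are 6x1 + 4x2 = 16 and 9x1 + 2x2 = 22.
Solving simultaneously gives x1 = 7/3, x2 = 1/2.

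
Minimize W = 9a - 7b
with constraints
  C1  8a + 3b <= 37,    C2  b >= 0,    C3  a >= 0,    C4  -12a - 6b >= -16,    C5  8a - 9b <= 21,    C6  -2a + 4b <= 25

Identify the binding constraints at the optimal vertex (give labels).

Corner points and W = 9a - 7b:
  (0, 0) → W = 0
  (4/3, 0) → W = 12
  (0, 8/3) → W = -56/3

The minimum is at (0, 8/3). Substituting into each constraint, equality holds for C3 and C4; the remaining constraints have slack.

C3 and C4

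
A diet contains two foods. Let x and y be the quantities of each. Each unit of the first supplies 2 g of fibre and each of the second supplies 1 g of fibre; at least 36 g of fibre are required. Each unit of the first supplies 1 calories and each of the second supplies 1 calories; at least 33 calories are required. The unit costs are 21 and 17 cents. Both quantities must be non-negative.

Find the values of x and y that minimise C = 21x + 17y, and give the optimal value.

x = 3, y = 30, minimum C = 573

Feasible corners and C = 21x + 17y:
  (0, 36) → C = 612
  (33, 0) → C = 693
  (3, 30) → C = 573
The feasible region is unbounded (it extends along (0, 1), (1, 0)), but C strictly increases along every unbounded feasible direction, so there is no improving ray and the minimum is attained at a vertex.

The binding constraints are 2x + y = 36 and x + y = 33.
Solving simultaneously gives x = 3, y = 30.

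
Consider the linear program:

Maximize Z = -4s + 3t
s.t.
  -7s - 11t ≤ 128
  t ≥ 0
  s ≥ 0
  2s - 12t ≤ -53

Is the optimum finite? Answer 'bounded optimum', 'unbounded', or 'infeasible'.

From the feasible point (0, 53/12), moving in the direction (0, 1) keeps every constraint satisfied while Z increases without bound.

unbounded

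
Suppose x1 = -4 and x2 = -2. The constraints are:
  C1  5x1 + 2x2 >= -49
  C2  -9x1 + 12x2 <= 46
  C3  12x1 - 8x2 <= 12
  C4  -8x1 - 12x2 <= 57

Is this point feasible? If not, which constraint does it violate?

feasible

C1: -24 ≥ -49 ✓
C2: 12 ≤ 46 ✓
C3: -32 ≤ 12 ✓
C4: 56 ≤ 57 ✓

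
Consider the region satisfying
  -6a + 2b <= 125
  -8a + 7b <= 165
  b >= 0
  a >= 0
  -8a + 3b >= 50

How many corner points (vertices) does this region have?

Pairwise boundary intersections that survive every other constraint:
  (0, 165/7)
  (145/32, 115/4)
  (0, 50/3)

3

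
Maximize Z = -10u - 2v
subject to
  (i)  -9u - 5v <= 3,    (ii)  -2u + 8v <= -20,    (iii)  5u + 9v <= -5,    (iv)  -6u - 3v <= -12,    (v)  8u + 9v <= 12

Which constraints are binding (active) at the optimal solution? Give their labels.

(iii) and (iv)

Feasible corners and Z = -10u - 2v:
  (23, -42) → Z = -146
  (41/13, -30/13) → Z = -350/13
  (17/3, -100/27) → Z = -1330/27
The feasible region is unbounded (it extends along (5, -9), (9, -8)), but Z strictly decreases along every unbounded feasible direction, so there is no improving ray and the maximum is attained at a vertex.

The maximum is at (41/13, -30/13). Substituting into each constraint, equality holds for (iii) and (iv); the remaining constraints have slack.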